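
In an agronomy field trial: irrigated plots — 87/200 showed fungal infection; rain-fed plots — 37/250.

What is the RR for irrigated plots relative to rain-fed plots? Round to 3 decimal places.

2.939

risk, irrigated plots = 87/200 = 0.4350
risk, rain-fed plots = 37/250 = 0.1480
RR = 0.4350 / 0.1480 = 2.939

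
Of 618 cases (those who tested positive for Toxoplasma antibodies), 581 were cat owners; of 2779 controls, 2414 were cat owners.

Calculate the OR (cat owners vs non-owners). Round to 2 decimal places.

2.37

odds, cat owners = 581/2414 = 0.2407
odds, non-owners = 37/365 = 0.1014
OR = 0.2407 / 0.1014 = 2.37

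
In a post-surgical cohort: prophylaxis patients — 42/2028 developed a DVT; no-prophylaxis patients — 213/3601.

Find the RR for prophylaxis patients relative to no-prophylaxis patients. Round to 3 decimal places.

risk, prophylaxis patients = 42/2028 = 0.02071
risk, no-prophylaxis patients = 213/3601 = 0.05915
RR = 0.02071 / 0.05915 = 0.350

0.350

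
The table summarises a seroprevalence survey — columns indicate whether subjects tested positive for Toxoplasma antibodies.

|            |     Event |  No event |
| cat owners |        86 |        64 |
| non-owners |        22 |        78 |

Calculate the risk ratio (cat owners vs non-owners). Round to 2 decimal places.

risk, cat owners = 86/150 = 0.5733
risk, non-owners = 22/100 = 0.2200
RR = 0.5733 / 0.2200 = 2.61

2.61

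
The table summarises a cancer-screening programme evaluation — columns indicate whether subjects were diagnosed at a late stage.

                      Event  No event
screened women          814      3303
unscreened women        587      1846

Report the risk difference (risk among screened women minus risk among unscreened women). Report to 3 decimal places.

RD: -0.044

risk, screened women = 814/4117 = 0.1977
risk, unscreened women = 587/2433 = 0.2413
risk difference = 0.1977 − 0.2413 = -0.044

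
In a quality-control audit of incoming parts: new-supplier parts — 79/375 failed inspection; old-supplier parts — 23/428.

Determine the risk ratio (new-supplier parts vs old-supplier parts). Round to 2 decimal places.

risk, new-supplier parts = 79/375 = 0.2107
risk, old-supplier parts = 23/428 = 0.0537
RR = 0.2107 / 0.0537 = 3.92

3.92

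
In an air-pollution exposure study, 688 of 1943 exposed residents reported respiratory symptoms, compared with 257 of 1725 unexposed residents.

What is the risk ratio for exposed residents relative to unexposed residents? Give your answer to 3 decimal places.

risk, exposed residents = 688/1943 = 0.3541
risk, unexposed residents = 257/1725 = 0.1490
RR = 0.3541 / 0.1490 = 2.377

2.377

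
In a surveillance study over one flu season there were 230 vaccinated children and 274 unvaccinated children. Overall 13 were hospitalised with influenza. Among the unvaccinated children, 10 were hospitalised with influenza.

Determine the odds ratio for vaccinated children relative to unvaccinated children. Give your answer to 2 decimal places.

OR: 0.35

vaccinated children with the outcome: 13 − 10 = 3
vaccinated children without the outcome: 230 − 3 = 227
unvaccinated children without the outcome: 274 − 10 = 264
OR = (3 × 264) / (227 × 10) = 792/2270 ≈ 0.35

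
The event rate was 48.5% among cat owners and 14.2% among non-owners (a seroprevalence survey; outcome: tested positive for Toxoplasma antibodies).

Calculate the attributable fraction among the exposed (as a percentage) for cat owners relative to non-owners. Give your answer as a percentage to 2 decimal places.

AR% = (0.4850 − 0.1420) / 0.4850 = 0.7072 → 70.72%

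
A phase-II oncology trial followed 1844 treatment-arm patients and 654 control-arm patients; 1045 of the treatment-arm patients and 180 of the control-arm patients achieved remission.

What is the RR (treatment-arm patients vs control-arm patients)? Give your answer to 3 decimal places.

RR = 2.059

risk, treatment-arm patients = 1045/1844 = 0.5667
risk, control-arm patients = 180/654 = 0.2752
RR = 0.5667 / 0.2752 = 2.059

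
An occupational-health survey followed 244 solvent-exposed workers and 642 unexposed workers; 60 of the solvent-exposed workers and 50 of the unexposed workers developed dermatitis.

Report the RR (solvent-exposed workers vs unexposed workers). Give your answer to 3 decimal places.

RR ≈ 3.157

risk, solvent-exposed workers = 60/244 = 0.2459
risk, unexposed workers = 50/642 = 0.0779
RR = 0.2459 / 0.0779 = 3.157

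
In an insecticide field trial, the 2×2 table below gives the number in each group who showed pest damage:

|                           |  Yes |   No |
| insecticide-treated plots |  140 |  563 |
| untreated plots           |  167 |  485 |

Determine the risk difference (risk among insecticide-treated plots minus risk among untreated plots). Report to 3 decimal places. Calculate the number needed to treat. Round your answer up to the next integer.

RD = -0.057; NNT = 18

risk, insecticide-treated plots = 140/703 = 0.1991
risk, untreated plots = 167/652 = 0.2561
risk difference = 0.1991 − 0.2561 = -0.057
absolute risk difference = 0.056988
1 / 0.056988 = 17.548 → round up → 18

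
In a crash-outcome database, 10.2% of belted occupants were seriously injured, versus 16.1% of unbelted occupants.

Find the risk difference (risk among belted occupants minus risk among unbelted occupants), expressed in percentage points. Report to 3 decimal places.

RD = -5.900

risk difference = 0.1020 − 0.1610 = -0.0590 → -5.900 percentage points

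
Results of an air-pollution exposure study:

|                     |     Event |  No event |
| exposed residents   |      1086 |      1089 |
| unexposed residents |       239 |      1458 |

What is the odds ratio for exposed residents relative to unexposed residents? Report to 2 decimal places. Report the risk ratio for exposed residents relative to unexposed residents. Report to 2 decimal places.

OR = 6.08; RR = 3.55

OR = (1086 × 1458) / (1089 × 239) = 1583388/260271 ≈ 6.08
risk, exposed residents = 1086/2175 = 0.4993
risk, unexposed residents = 239/1697 = 0.1408
RR = 0.4993 / 0.1408 = 3.55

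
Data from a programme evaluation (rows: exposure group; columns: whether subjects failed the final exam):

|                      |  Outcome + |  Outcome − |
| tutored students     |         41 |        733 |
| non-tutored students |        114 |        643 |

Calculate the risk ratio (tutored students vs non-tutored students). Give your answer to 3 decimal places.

RR = 0.352

risk, tutored students = 41/774 = 0.0530
risk, non-tutored students = 114/757 = 0.1506
RR = 0.0530 / 0.1506 = 0.352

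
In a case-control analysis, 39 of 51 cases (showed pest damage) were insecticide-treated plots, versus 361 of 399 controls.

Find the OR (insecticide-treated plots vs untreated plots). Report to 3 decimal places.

OR = (39 × 38) / (361 × 12) = 1482/4332 ≈ 0.342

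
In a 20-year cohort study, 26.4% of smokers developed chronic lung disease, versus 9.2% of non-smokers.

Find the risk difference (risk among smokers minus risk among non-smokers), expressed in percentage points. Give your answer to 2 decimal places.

17.20

risk difference = 0.2640 − 0.0920 = 0.1720 → 17.20 percentage points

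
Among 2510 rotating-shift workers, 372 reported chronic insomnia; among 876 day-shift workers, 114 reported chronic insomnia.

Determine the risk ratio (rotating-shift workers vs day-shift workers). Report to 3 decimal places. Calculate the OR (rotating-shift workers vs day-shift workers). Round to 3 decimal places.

RR = 1.139; OR = 1.163

risk, rotating-shift workers = 372/2510 = 0.1482
risk, day-shift workers = 114/876 = 0.1301
RR = 0.1482 / 0.1301 = 1.139
odds, rotating-shift workers = 372/2138 = 0.1740
odds, day-shift workers = 114/762 = 0.1496
OR = 0.1740 / 0.1496 = 1.163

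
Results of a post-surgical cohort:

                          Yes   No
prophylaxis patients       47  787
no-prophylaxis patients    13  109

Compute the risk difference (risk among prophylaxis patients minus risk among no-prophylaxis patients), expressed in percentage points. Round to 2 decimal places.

risk, prophylaxis patients = 47/834 = 0.0564
risk, no-prophylaxis patients = 13/122 = 0.1066
risk difference = 0.0564 − 0.1066 = -0.0502 → -5.02 percentage points

RD = -5.02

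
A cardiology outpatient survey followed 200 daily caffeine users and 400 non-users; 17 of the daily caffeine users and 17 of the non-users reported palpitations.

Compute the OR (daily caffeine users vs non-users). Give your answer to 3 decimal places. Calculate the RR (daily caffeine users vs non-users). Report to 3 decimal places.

OR = 2.093; RR = 2.000

OR = (17 × 383) / (183 × 17) = 6511/3111 ≈ 2.093
risk, daily caffeine users = 17/200 = 0.08500
risk, non-users = 17/400 = 0.04250
RR = 0.08500 / 0.04250 = 2.000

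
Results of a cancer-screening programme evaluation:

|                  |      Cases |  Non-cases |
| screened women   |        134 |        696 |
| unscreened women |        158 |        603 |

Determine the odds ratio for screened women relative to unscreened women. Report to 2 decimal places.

OR = (134 × 603) / (696 × 158) = 80802/109968 ≈ 0.73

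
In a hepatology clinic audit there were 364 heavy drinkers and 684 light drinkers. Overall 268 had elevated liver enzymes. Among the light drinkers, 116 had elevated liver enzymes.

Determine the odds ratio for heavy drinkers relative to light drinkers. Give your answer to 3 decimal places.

OR ≈ 3.511

heavy drinkers with the outcome: 268 − 116 = 152
heavy drinkers without the outcome: 364 − 152 = 212
light drinkers without the outcome: 684 − 116 = 568
OR = (152 × 568) / (212 × 116) = 86336/24592 ≈ 3.511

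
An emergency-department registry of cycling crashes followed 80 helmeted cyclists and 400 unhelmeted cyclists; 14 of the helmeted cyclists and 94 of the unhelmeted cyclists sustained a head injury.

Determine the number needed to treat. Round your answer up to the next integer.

17

risk, helmeted cyclists = 14/80 = 0.175000
risk, unhelmeted cyclists = 94/400 = 0.235000
absolute risk difference = 0.060000
1 / 0.060000 = 16.667 → round up → 17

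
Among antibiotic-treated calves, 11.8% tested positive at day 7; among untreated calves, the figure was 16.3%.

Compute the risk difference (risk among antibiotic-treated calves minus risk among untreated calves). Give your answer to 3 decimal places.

risk difference = 0.1180 − 0.1630 = -0.045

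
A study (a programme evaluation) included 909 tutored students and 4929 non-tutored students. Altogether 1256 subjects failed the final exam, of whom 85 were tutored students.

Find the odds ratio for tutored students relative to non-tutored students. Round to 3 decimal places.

tutored students without the outcome: 909 − 85 = 824
non-tutored students with the outcome: 1256 − 85 = 1171
non-tutored students without the outcome: 4929 − 1171 = 3758
odds, tutored students = 85/824 = 0.1032
odds, non-tutored students = 1171/3758 = 0.3116
OR = 0.1032 / 0.3116 = 0.331

OR ≈ 0.331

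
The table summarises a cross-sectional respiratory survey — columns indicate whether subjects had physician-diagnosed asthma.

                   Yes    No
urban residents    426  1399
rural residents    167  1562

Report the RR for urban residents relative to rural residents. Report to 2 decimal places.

RR: 2.42

risk, urban residents = 426/1825 = 0.2334
risk, rural residents = 167/1729 = 0.0966
RR = 0.2334 / 0.0966 = 2.42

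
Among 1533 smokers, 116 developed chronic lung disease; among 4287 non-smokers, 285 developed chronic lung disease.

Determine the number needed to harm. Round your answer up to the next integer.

NNH = 109

risk, smokers = 116/1533 = 0.075669
risk, non-smokers = 285/4287 = 0.066480
absolute risk difference = 0.009189
1 / 0.009189 = 108.826 → round up → 109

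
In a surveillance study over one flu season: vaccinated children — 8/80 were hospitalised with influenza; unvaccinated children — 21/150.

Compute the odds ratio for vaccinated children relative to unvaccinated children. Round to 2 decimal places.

OR = (8 × 129) / (72 × 21) = 1032/1512 ≈ 0.68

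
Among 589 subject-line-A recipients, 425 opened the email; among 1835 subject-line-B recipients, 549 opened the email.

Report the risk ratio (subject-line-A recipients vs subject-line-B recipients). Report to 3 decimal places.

risk, subject-line-A recipients = 425/589 = 0.7216
risk, subject-line-B recipients = 549/1835 = 0.2992
RR = 0.7216 / 0.2992 = 2.412

RR = 2.412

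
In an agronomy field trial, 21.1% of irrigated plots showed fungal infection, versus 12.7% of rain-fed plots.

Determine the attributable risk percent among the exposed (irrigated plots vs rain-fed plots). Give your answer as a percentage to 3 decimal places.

AR% = (0.2110 − 0.1270) / 0.2110 = 0.3981 → 39.810%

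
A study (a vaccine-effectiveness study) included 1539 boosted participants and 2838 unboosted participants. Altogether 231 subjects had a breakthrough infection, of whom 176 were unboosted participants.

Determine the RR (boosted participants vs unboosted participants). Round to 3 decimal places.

0.576

boosted participants with the outcome: 231 − 176 = 55
boosted participants without the outcome: 1539 − 55 = 1484
unboosted participants without the outcome: 2838 − 176 = 2662
risk, boosted participants = 55/1539 = 0.03574
risk, unboosted participants = 176/2838 = 0.06202
RR = 0.03574 / 0.06202 = 0.576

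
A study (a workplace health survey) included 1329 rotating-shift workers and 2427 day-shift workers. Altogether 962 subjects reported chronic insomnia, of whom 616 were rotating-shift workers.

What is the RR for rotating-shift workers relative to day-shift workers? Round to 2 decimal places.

RR ≈ 3.25

rotating-shift workers without the outcome: 1329 − 616 = 713
day-shift workers with the outcome: 962 − 616 = 346
day-shift workers without the outcome: 2427 − 346 = 2081
risk, rotating-shift workers = 616/1329 = 0.4635
risk, day-shift workers = 346/2427 = 0.1426
RR = 0.4635 / 0.1426 = 3.25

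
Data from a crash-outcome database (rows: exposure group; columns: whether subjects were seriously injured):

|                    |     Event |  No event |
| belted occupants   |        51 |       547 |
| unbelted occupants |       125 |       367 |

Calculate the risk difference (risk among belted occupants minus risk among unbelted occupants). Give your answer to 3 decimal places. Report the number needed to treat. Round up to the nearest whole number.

RD = -0.169; NNT = 6

risk, belted occupants = 51/598 = 0.0853
risk, unbelted occupants = 125/492 = 0.2541
risk difference = 0.0853 − 0.2541 = -0.169
absolute risk difference = 0.168781
1 / 0.168781 = 5.925 → round up → 6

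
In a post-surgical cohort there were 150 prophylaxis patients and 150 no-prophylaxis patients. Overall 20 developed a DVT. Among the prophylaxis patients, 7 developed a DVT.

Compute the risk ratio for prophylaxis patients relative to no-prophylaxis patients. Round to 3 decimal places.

prophylaxis patients without the outcome: 150 − 7 = 143
no-prophylaxis patients with the outcome: 20 − 7 = 13
no-prophylaxis patients without the outcome: 150 − 13 = 137
risk, prophylaxis patients = 7/150 = 0.04667
risk, no-prophylaxis patients = 13/150 = 0.08667
RR = 0.04667 / 0.08667 = 0.538

RR: 0.538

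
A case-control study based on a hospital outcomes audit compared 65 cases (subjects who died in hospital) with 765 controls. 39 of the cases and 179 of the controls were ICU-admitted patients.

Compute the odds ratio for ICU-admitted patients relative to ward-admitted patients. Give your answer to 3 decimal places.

OR = 4.911

odds, ICU-admitted patients = 39/179 = 0.21788
odds, ward-admitted patients = 26/586 = 0.04437
OR = 0.21788 / 0.04437 = 4.911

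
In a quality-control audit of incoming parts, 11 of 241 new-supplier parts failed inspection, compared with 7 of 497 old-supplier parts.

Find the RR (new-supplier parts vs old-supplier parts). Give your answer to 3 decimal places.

risk, new-supplier parts = 11/241 = 0.04564
risk, old-supplier parts = 7/497 = 0.01408
RR = 0.04564 / 0.01408 = 3.241

RR ≈ 3.241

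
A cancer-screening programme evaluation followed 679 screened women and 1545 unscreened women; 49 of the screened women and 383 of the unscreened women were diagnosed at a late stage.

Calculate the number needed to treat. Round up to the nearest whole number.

risk, screened women = 49/679 = 0.072165
risk, unscreened women = 383/1545 = 0.247896
absolute risk difference = 0.175731
1 / 0.175731 = 5.691 → round up → 6

NNT: 6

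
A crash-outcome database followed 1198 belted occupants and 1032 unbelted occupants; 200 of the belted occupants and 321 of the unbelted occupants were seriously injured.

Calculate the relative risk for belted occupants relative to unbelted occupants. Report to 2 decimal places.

risk, belted occupants = 200/1198 = 0.1669
risk, unbelted occupants = 321/1032 = 0.3110
RR = 0.1669 / 0.3110 = 0.54

0.54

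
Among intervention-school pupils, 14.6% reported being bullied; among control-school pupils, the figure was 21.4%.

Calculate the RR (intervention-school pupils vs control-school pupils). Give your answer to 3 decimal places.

RR = 0.1460 / 0.2140 = 0.682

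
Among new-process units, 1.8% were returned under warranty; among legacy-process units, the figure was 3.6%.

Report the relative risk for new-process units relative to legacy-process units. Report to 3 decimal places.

RR = 0.01800 / 0.03600 = 0.500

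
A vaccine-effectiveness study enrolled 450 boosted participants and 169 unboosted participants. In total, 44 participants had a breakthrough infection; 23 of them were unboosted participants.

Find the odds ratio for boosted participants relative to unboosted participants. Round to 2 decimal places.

boosted participants with the outcome: 44 − 23 = 21
boosted participants without the outcome: 450 − 21 = 429
unboosted participants without the outcome: 169 − 23 = 146
OR = (21 × 146) / (429 × 23) = 3066/9867 ≈ 0.31

OR: 0.31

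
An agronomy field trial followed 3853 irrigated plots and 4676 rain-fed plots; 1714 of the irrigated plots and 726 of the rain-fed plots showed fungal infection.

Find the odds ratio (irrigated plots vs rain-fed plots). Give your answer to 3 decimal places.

OR = (1714 × 3950) / (2139 × 726) = 6770300/1552914 ≈ 4.360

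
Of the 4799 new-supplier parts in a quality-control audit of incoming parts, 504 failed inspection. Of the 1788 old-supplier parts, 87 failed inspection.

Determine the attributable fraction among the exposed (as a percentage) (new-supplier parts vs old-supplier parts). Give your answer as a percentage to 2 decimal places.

AR% = 53.67%

risk, new-supplier parts = 504/4799 = 0.10502
risk, old-supplier parts = 87/1788 = 0.04866
AR% = (0.10502 − 0.04866) / 0.10502 = 0.5367 → 53.67%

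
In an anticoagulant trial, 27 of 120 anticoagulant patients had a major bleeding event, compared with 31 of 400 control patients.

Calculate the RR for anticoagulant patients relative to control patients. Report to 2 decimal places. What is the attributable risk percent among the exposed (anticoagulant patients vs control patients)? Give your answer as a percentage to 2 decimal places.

risk, anticoagulant patients = 27/120 = 0.2250
risk, control patients = 31/400 = 0.0775
RR = 0.2250 / 0.0775 = 2.90
AR% = (0.2250 − 0.0775) / 0.2250 = 0.6556 → 65.56%

RR = 2.90; AR% = 65.56%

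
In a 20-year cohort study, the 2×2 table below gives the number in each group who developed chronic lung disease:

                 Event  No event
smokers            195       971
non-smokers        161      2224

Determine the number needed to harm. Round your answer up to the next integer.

risk, smokers = 195/1166 = 0.167238
risk, non-smokers = 161/2385 = 0.067505
absolute risk difference = 0.099733
1 / 0.099733 = 10.027 → round up → 11

11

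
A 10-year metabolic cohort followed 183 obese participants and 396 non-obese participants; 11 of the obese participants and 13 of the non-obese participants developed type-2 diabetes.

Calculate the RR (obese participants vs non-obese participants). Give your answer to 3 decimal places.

risk, obese participants = 11/183 = 0.06011
risk, non-obese participants = 13/396 = 0.03283
RR = 0.06011 / 0.03283 = 1.831

1.831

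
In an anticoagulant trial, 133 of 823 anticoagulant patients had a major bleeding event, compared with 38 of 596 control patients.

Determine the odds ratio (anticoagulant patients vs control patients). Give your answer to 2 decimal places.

odds, anticoagulant patients = 133/690 = 0.1928
odds, control patients = 38/558 = 0.0681
OR = 0.1928 / 0.0681 = 2.83

2.83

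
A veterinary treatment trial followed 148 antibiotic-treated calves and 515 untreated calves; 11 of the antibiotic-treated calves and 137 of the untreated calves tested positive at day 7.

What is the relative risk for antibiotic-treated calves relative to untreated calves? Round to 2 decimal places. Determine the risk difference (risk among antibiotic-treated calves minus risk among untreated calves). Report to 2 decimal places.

risk, antibiotic-treated calves = 11/148 = 0.0743
risk, untreated calves = 137/515 = 0.2660
RR = 0.0743 / 0.2660 = 0.28
risk difference = 0.0743 − 0.2660 = -0.19

RR = 0.28; RD = -0.19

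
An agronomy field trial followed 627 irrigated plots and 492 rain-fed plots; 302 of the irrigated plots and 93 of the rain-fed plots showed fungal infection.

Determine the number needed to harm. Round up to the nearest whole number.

4

risk, irrigated plots = 302/627 = 0.481659
risk, rain-fed plots = 93/492 = 0.189024
absolute risk difference = 0.292634
1 / 0.292634 = 3.417 → round up → 4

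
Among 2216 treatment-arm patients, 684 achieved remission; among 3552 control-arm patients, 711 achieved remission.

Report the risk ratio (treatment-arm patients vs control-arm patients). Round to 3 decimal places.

risk, treatment-arm patients = 684/2216 = 0.3087
risk, control-arm patients = 711/3552 = 0.2002
RR = 0.3087 / 0.2002 = 1.542

RR ≈ 1.542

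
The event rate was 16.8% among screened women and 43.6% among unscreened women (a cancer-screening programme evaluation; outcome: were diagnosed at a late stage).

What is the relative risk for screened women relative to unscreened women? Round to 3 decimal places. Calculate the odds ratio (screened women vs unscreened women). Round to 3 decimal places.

RR = 0.385; OR = 0.261

RR = 0.1680 / 0.4360 = 0.385
odds, screened women = 0.1680/0.8320 = 0.2019
odds, unscreened women = 0.4360/0.5640 = 0.7730
OR = 0.2019 / 0.7730 = 0.261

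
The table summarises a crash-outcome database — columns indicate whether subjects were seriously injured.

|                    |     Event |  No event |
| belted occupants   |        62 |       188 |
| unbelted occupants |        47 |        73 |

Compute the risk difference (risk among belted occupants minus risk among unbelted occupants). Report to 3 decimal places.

risk, belted occupants = 62/250 = 0.2480
risk, unbelted occupants = 47/120 = 0.3917
risk difference = 0.2480 − 0.3917 = -0.144

-0.144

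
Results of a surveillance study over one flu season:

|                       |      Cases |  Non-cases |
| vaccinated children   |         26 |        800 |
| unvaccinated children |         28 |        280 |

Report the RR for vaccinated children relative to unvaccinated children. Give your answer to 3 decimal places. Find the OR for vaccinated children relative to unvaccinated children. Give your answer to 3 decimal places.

RR = 0.346; OR = 0.325

risk, vaccinated children = 26/826 = 0.03148
risk, unvaccinated children = 28/308 = 0.09091
RR = 0.03148 / 0.09091 = 0.346
OR = (26 × 280) / (800 × 28) = 7280/22400 ≈ 0.325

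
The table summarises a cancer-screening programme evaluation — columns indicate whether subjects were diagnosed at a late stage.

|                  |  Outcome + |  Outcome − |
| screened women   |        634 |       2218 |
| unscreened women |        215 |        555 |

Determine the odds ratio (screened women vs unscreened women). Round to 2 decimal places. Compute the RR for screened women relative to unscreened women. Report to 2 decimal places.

OR = (634 × 555) / (2218 × 215) = 351870/476870 ≈ 0.74
risk, screened women = 634/2852 = 0.2223
risk, unscreened women = 215/770 = 0.2792
RR = 0.2223 / 0.2792 = 0.80

OR = 0.74; RR = 0.80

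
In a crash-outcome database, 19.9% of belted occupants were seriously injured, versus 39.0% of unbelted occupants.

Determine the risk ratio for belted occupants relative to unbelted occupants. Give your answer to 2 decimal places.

RR = 0.1990 / 0.3900 = 0.51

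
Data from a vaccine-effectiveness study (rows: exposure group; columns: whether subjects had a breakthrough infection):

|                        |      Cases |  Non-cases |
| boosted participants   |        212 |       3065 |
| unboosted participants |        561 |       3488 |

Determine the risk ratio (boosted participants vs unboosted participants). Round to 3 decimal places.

0.467

risk, boosted participants = 212/3277 = 0.0647
risk, unboosted participants = 561/4049 = 0.1386
RR = 0.0647 / 0.1386 = 0.467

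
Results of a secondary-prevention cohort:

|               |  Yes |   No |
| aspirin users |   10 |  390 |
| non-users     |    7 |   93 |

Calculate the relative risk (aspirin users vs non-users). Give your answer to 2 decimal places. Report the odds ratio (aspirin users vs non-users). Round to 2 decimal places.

RR = 0.36; OR = 0.34

risk, aspirin users = 10/400 = 0.02500
risk, non-users = 7/100 = 0.07000
RR = 0.02500 / 0.07000 = 0.36
OR = (10 × 93) / (390 × 7) = 930/2730 ≈ 0.34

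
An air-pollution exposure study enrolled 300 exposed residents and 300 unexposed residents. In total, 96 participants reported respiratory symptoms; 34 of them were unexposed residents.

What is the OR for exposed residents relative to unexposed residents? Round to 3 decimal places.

exposed residents with the outcome: 96 − 34 = 62
exposed residents without the outcome: 300 − 62 = 238
unexposed residents without the outcome: 300 − 34 = 266
odds, exposed residents = 62/238 = 0.2605
odds, unexposed residents = 34/266 = 0.1278
OR = 0.2605 / 0.1278 = 2.038

OR: 2.038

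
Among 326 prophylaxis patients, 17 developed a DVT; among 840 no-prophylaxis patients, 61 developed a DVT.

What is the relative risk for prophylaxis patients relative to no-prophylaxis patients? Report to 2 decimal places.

0.72

risk, prophylaxis patients = 17/326 = 0.0521
risk, no-prophylaxis patients = 61/840 = 0.0726
RR = 0.0521 / 0.0726 = 0.72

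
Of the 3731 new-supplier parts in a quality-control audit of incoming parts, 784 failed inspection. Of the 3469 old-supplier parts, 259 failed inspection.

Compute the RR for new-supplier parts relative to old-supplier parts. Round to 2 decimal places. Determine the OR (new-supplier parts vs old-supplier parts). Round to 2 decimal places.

risk, new-supplier parts = 784/3731 = 0.2101
risk, old-supplier parts = 259/3469 = 0.0747
RR = 0.2101 / 0.0747 = 2.81
OR = (784 × 3210) / (2947 × 259) = 2516640/763273 ≈ 3.30

RR = 2.81; OR = 3.30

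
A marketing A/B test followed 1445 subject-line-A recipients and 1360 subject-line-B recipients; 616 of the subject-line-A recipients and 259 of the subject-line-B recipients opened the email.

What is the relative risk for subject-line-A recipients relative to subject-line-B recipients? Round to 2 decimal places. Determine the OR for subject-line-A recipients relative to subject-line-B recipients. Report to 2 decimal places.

RR = 2.24; OR = 3.16

risk, subject-line-A recipients = 616/1445 = 0.4263
risk, subject-line-B recipients = 259/1360 = 0.1904
RR = 0.4263 / 0.1904 = 2.24
OR = (616 × 1101) / (829 × 259) = 678216/214711 ≈ 3.16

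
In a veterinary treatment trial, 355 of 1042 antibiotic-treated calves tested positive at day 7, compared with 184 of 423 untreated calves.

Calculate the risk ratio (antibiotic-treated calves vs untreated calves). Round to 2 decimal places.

RR ≈ 0.78

risk, antibiotic-treated calves = 355/1042 = 0.3407
risk, untreated calves = 184/423 = 0.4350
RR = 0.3407 / 0.4350 = 0.78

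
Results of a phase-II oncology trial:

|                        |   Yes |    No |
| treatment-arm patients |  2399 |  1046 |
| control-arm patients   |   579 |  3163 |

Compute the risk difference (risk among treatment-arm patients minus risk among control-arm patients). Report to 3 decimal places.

risk, treatment-arm patients = 2399/3445 = 0.6964
risk, control-arm patients = 579/3742 = 0.1547
risk difference = 0.6964 − 0.1547 = 0.542

RD ≈ 0.542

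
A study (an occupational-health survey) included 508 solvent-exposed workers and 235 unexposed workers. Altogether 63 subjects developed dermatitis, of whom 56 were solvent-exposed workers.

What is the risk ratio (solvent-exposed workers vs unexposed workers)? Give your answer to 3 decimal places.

solvent-exposed workers without the outcome: 508 − 56 = 452
unexposed workers with the outcome: 63 − 56 = 7
unexposed workers without the outcome: 235 − 7 = 228
risk, solvent-exposed workers = 56/508 = 0.11024
risk, unexposed workers = 7/235 = 0.02979
RR = 0.11024 / 0.02979 = 3.701

3.701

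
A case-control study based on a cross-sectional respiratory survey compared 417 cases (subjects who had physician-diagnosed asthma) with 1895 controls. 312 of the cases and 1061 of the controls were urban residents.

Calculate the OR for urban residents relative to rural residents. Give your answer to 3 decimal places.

odds, urban residents = 312/1061 = 0.2941
odds, rural residents = 105/834 = 0.1259
OR = 0.2941 / 0.1259 = 2.336

OR ≈ 2.336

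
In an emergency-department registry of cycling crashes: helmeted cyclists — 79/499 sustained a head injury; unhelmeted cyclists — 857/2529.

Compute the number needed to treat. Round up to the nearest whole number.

6

risk, helmeted cyclists = 79/499 = 0.158317
risk, unhelmeted cyclists = 857/2529 = 0.338869
absolute risk difference = 0.180552
1 / 0.180552 = 5.539 → round up → 6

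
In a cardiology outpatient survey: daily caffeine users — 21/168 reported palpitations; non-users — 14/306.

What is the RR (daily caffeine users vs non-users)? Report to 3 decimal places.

2.732

risk, daily caffeine users = 21/168 = 0.12500
risk, non-users = 14/306 = 0.04575
RR = 0.12500 / 0.04575 = 2.732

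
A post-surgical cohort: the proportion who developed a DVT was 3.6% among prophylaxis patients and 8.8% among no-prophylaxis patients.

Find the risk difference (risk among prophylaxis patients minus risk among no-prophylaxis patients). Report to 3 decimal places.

risk difference = 0.03600 − 0.08800 = -0.052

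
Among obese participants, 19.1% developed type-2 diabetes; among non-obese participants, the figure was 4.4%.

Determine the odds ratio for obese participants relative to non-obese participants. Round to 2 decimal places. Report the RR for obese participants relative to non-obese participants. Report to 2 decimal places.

odds, obese participants = 0.19100/0.80900 = 0.23609
odds, non-obese participants = 0.04400/0.95600 = 0.04603
OR = 0.23609 / 0.04603 = 5.13
RR = 0.19100 / 0.04400 = 4.34

OR = 5.13; RR = 4.34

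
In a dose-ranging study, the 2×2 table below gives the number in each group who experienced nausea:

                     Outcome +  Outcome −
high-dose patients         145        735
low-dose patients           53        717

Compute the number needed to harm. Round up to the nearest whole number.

NNH ≈ 11

risk, high-dose patients = 145/880 = 0.164773
risk, low-dose patients = 53/770 = 0.068831
absolute risk difference = 0.095942
1 / 0.095942 = 10.423 → round up → 11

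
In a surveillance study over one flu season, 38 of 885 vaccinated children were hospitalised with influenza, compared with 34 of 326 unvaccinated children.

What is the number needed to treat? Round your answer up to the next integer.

risk, vaccinated children = 38/885 = 0.042938
risk, unvaccinated children = 34/326 = 0.104294
absolute risk difference = 0.061357
1 / 0.061357 = 16.298 → round up → 17

NNT ≈ 17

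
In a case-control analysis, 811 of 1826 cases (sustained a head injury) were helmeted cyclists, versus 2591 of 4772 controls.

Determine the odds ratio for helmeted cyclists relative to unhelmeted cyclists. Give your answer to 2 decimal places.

OR = 0.67

odds, helmeted cyclists = 811/2591 = 0.3130
odds, unhelmeted cyclists = 1015/2181 = 0.4654
OR = 0.3130 / 0.4654 = 0.67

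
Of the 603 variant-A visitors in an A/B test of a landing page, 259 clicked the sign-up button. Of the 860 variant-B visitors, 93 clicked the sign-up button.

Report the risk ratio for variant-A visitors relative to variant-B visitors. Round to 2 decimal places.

3.97

risk, variant-A visitors = 259/603 = 0.4295
risk, variant-B visitors = 93/860 = 0.1081
RR = 0.4295 / 0.1081 = 3.97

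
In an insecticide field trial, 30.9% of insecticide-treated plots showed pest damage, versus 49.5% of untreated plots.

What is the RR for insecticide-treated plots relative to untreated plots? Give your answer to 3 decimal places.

RR = 0.3090 / 0.4950 = 0.624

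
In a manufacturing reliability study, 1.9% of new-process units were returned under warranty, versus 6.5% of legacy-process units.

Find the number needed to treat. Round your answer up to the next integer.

absolute risk difference = 0.046000
1 / 0.046000 = 21.739 → round up → 22

22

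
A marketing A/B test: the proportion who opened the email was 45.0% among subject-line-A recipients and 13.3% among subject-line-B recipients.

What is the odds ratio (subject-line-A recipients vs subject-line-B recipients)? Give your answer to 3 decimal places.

5.334

odds, subject-line-A recipients = 0.4500/0.5500 = 0.8182
odds, subject-line-B recipients = 0.1330/0.8670 = 0.1534
OR = 0.8182 / 0.1534 = 5.334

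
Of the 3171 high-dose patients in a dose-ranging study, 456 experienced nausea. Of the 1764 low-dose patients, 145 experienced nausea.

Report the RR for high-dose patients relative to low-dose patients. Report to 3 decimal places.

risk, high-dose patients = 456/3171 = 0.1438
risk, low-dose patients = 145/1764 = 0.0822
RR = 0.1438 / 0.0822 = 1.749

RR ≈ 1.749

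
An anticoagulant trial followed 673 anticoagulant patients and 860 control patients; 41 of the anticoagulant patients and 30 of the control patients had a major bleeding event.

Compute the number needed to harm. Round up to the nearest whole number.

39

risk, anticoagulant patients = 41/673 = 0.060921
risk, control patients = 30/860 = 0.034884
absolute risk difference = 0.026038
1 / 0.026038 = 38.405 → round up → 39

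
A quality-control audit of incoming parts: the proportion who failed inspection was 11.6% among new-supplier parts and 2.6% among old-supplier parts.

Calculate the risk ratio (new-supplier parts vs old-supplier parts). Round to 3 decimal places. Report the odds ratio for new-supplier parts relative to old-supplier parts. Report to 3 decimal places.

RR = 4.462; OR = 4.916

RR = 0.11600 / 0.02600 = 4.462
odds, new-supplier parts = 0.11600/0.88400 = 0.13122
odds, old-supplier parts = 0.02600/0.97400 = 0.02669
OR = 0.13122 / 0.02669 = 4.916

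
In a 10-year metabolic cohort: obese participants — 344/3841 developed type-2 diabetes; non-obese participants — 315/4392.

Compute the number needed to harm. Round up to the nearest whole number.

57

risk, obese participants = 344/3841 = 0.089560
risk, non-obese participants = 315/4392 = 0.071721
absolute risk difference = 0.017839
1 / 0.017839 = 56.057 → round up → 57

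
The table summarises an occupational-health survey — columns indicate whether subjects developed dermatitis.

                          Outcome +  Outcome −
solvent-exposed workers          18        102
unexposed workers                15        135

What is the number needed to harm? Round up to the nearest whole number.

20

risk, solvent-exposed workers = 18/120 = 0.150000
risk, unexposed workers = 15/150 = 0.100000
absolute risk difference = 0.050000
1 / 0.050000 = 20.000 → round up → 20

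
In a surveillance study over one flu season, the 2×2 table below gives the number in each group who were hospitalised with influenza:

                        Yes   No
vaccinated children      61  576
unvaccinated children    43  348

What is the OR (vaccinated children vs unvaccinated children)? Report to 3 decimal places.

OR = (61 × 348) / (576 × 43) = 21228/24768 ≈ 0.857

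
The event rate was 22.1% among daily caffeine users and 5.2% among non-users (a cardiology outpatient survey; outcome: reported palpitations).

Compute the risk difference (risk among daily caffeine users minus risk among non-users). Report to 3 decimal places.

risk difference = 0.2210 − 0.0520 = 0.169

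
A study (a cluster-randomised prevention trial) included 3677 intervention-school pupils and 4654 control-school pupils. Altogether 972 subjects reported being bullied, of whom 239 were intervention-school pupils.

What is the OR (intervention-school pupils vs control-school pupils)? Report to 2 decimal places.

0.37

intervention-school pupils without the outcome: 3677 − 239 = 3438
control-school pupils with the outcome: 972 − 239 = 733
control-school pupils without the outcome: 4654 − 733 = 3921
OR = (239 × 3921) / (3438 × 733) = 937119/2520054 ≈ 0.37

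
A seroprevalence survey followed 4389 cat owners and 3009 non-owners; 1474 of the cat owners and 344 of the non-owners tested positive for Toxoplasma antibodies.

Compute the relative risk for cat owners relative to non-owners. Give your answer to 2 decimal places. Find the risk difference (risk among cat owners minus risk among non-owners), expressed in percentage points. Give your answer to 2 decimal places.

RR = 2.94; RD = 22.15

risk, cat owners = 1474/4389 = 0.3358
risk, non-owners = 344/3009 = 0.1143
RR = 0.3358 / 0.1143 = 2.94
risk difference = 0.3358 − 0.1143 = 0.2215 → 22.15 percentage points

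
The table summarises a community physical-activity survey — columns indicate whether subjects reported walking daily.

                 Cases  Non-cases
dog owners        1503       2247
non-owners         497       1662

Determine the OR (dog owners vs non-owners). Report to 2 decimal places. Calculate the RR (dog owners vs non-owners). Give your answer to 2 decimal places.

OR = (1503 × 1662) / (2247 × 497) = 2497986/1116759 ≈ 2.24
risk, dog owners = 1503/3750 = 0.4008
risk, non-owners = 497/2159 = 0.2302
RR = 0.4008 / 0.2302 = 1.74

OR = 2.24; RR = 1.74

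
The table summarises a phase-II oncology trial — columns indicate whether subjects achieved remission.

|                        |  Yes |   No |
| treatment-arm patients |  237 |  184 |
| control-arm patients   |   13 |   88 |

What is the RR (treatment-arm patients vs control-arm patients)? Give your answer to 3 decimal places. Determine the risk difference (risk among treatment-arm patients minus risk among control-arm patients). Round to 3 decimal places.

RR = 4.374; RD = 0.434

risk, treatment-arm patients = 237/421 = 0.5629
risk, control-arm patients = 13/101 = 0.1287
RR = 0.5629 / 0.1287 = 4.374
risk difference = 0.5629 − 0.1287 = 0.434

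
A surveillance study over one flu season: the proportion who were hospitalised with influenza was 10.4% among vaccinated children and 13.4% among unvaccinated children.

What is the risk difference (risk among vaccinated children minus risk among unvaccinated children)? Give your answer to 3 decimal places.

risk difference = 0.1040 − 0.1340 = -0.030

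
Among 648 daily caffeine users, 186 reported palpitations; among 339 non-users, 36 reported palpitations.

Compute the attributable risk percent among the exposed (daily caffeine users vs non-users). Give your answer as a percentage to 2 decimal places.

risk, daily caffeine users = 186/648 = 0.2870
risk, non-users = 36/339 = 0.1062
AR% = (0.2870 − 0.1062) / 0.2870 = 0.6300 → 63.00%

63.00%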